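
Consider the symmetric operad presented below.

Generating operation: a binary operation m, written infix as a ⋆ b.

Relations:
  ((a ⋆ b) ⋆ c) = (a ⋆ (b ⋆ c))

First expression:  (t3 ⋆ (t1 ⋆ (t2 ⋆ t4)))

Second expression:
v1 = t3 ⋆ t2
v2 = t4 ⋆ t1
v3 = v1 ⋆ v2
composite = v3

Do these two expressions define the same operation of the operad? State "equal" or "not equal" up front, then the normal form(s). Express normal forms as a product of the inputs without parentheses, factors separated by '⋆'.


In normal form, the first expression is t3 ⋆ t1 ⋆ t2 ⋆ t4
In normal form, the second expression is t3 ⋆ t2 ⋆ t4 ⋆ t1
They disagree, so not equal.

not equal: they reduce to t3 ⋆ t1 ⋆ t2 ⋆ t4 and t3 ⋆ t2 ⋆ t4 ⋆ t1


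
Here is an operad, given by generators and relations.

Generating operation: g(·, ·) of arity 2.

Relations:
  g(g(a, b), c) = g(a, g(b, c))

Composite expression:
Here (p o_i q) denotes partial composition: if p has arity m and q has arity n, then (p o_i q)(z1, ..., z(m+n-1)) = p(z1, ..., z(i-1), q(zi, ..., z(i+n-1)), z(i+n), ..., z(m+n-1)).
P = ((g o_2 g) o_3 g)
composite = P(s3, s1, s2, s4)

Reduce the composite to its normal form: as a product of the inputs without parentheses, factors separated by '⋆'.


s3 ⋆ s1 ⋆ s2 ⋆ s4

All parenthesizations of g agree; list the s-inputs left to right.
g(s2, s4) linearizes to s2 ⋆ s4
g(s1, g(s2, s4)) linearizes to s1 ⋆ s2 ⋆ s4
g(s3, g(s1, g(s2, s4))) linearizes to s3 ⋆ s1 ⋆ s2 ⋆ s4


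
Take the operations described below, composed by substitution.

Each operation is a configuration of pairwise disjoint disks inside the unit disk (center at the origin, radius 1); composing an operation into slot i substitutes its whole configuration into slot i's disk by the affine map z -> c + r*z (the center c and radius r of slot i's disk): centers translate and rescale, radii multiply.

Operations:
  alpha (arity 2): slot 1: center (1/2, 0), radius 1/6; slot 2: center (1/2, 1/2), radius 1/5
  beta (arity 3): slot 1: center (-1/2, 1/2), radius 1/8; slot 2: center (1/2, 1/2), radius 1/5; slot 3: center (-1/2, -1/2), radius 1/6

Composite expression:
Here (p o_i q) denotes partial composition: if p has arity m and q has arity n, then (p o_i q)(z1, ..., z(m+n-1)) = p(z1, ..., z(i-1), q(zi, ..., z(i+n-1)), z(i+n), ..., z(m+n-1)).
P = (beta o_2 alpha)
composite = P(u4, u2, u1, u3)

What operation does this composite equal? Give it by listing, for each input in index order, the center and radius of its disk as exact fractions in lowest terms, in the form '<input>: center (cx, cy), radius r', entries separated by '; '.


u1: center (3/5, 3/5), radius 1/25; u2: center (3/5, 1/2), radius 1/30; u3: center (-1/2, -1/2), radius 1/6; u4: center (-1/2, 1/2), radius 1/8

Affine substitution under beta: radii multiply and u-centers shift.
tracing u4 down its 1-map path: center (-1/2, 1/2), radius 1/8
tracing u2 down its 2-map path: center (3/5, 1/2), radius 1/30
tracing u1 down its 2-map path: center (3/5, 3/5), radius 1/25
tracing u3 down its 1-map path: center (-1/2, -1/2), radius 1/6


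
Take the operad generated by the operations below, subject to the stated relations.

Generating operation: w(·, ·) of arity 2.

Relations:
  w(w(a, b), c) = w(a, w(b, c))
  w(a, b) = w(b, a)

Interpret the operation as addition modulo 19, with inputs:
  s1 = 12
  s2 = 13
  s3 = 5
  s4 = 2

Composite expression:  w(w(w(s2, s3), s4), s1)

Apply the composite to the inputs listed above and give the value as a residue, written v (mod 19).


13 (mod 19)

w(s2, s3) = 18
w(w(s2, s3), s4) = 1
w(w(w(s2, s3), s4), s1) = 13


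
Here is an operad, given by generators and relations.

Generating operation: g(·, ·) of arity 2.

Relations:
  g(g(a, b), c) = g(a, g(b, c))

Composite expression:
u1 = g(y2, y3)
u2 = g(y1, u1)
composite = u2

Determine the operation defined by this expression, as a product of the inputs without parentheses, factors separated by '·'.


Key point: g is associative — brackets drop, the y-order remains.
g(y2, y3) collapses to y2 · y3
g(y1, g(y2, y3)) collapses to y1 · y2 · y3

y1 · y2 · y3


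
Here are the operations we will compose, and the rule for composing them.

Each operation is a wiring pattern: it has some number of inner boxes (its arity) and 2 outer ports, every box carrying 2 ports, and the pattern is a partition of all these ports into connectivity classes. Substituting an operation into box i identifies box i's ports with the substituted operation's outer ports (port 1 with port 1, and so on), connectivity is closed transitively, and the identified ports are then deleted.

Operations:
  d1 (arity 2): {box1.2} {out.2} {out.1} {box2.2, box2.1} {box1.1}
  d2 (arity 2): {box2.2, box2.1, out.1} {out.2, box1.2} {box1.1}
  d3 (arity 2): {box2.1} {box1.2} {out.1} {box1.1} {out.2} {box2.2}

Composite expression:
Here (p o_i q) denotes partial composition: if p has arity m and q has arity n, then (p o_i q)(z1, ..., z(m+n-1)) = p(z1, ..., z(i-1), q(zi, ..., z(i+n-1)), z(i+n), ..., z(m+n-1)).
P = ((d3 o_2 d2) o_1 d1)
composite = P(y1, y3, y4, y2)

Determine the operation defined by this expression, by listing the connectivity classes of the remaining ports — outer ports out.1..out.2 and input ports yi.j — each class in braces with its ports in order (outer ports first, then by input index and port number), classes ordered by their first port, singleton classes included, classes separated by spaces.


{out.1} {out.2} {y1.1} {y1.2} {y2.1, y2.2} {y3.1, y3.2} {y4.1} {y4.2}

Reachability decides: close wires over d3-identified ports.
stage d1: inputs (y1, y3), connectivity {out.1} {out.2} {y1.1} {y1.2} {y3.1, y3.2}, out.j its boundary
stage d2: inputs (y4, y2), connectivity {out.1, y2.1, y2.2} {out.2, y4.2} {y4.1}, out.j its boundary
stage d3: inputs (y1, y3, y4, y2), connectivity {out.1} {out.2} {y1.1} {y1.2} {y2.1, y2.2} {y3.1, y3.2} {y4.1} {y4.2}, out.j its boundary


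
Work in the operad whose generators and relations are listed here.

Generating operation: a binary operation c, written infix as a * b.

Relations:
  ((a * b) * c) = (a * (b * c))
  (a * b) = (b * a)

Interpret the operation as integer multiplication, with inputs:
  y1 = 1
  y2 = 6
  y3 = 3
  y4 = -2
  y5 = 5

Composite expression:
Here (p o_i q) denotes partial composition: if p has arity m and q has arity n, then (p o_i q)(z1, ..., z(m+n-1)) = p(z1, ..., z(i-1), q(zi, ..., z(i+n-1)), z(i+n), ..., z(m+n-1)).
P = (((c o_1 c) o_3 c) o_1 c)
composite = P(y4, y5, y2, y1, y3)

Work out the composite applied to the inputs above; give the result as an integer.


-180

(y4 * y5) = -10
((y4 * y5) * y2) = -60
(y1 * y3) = 3
(((y4 * y5) * y2) * (y1 * y3)) = -180


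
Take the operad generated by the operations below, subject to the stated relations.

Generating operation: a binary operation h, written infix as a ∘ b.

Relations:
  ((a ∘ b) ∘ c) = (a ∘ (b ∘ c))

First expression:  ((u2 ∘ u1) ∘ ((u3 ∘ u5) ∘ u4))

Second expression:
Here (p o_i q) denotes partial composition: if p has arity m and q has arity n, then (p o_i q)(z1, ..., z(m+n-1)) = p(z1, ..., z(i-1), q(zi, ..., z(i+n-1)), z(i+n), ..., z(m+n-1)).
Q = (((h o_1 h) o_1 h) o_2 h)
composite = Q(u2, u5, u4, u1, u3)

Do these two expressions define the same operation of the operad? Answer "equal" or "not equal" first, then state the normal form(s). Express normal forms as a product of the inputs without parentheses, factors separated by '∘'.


not equal — first u2 ∘ u1 ∘ u3 ∘ u5 ∘ u4, second u2 ∘ u5 ∘ u4 ∘ u1 ∘ u3

In normal form, the first expression is u2 ∘ u1 ∘ u3 ∘ u5 ∘ u4
In normal form, the second expression is u2 ∘ u5 ∘ u4 ∘ u1 ∘ u3
They disagree, so not equal.


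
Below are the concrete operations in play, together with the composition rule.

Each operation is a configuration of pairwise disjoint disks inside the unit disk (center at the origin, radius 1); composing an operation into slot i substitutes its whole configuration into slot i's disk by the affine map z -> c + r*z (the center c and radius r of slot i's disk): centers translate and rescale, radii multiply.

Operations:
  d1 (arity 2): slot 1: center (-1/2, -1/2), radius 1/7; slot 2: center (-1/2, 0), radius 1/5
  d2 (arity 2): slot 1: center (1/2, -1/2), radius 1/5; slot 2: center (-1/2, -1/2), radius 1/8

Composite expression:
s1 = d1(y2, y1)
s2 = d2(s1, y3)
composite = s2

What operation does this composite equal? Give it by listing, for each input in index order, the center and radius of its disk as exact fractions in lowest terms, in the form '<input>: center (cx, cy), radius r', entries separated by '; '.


Nesting under d2 composes maps z -> c + r*z down each y-path.
input y2: composing its 2 substitution steps yields center (2/5, -3/5), radius 1/35
input y1: composing its 2 substitution steps yields center (2/5, -1/2), radius 1/25
input y3: composing its 1 substitution step yields center (-1/2, -1/2), radius 1/8

y1: center (2/5, -1/2), radius 1/25; y2: center (2/5, -3/5), radius 1/35; y3: center (-1/2, -1/2), radius 1/8


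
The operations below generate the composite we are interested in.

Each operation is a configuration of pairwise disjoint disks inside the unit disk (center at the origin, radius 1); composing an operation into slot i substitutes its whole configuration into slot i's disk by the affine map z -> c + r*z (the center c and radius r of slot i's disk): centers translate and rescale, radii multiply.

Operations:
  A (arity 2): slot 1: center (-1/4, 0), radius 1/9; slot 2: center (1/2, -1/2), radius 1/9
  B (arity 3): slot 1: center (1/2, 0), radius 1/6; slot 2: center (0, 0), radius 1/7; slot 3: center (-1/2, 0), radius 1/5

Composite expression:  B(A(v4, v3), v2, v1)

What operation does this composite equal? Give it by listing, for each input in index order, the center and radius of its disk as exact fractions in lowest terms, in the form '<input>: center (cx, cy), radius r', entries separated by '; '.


v1: center (-1/2, 0), radius 1/5; v2: center (0, 0), radius 1/7; v3: center (7/12, -1/12), radius 1/54; v4: center (11/24, 0), radius 1/54

Below B, radii multiply path by path; the v-disk centers shift.
input v4: composing its 2 substitution steps yields center (11/24, 0), radius 1/54
input v3: composing its 2 substitution steps yields center (7/12, -1/12), radius 1/54
input v2: composing its 1 substitution step yields center (0, 0), radius 1/7
input v1: composing its 1 substitution step yields center (-1/2, 0), radius 1/5


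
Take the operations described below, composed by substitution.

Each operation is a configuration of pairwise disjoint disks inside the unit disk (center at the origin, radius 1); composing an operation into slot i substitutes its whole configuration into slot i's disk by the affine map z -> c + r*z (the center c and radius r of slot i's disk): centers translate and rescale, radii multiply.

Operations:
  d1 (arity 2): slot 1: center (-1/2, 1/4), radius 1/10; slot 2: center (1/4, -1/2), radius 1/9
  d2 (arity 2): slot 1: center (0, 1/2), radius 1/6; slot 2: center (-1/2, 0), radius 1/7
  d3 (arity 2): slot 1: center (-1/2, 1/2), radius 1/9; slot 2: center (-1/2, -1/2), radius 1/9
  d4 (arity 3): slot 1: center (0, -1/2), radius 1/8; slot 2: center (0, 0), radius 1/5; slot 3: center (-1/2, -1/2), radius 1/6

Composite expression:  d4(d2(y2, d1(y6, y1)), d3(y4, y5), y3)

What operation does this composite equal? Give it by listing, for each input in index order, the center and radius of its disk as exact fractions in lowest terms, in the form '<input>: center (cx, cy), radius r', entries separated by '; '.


Nesting under d4 composes maps z -> c + r*z down each y-path.
input y2: applying the 2 nested substitutions gives center (0, -7/16), radius 1/48
input y6: applying the 3 nested substitutions gives center (-1/14, -111/224), radius 1/560
input y1: applying the 3 nested substitutions gives center (-13/224, -57/112), radius 1/504
input y4: applying the 2 nested substitutions gives center (-1/10, 1/10), radius 1/45
input y5: applying the 2 nested substitutions gives center (-1/10, -1/10), radius 1/45
input y3: applying the 1 nested substitution gives center (-1/2, -1/2), radius 1/6

y1: center (-13/224, -57/112), radius 1/504; y2: center (0, -7/16), radius 1/48; y3: center (-1/2, -1/2), radius 1/6; y4: center (-1/10, 1/10), radius 1/45; y5: center (-1/10, -1/10), radius 1/45; y6: center (-1/14, -111/224), radius 1/560


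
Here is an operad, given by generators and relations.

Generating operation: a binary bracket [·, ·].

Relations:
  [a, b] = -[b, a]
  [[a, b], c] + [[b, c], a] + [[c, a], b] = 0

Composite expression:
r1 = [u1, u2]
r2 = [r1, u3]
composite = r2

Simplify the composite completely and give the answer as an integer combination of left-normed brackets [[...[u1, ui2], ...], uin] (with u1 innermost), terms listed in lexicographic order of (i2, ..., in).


In the tensor algebra, words opening u1 carry the u1-anchored form.
Composite bracket: [[u1, u2], u3]
Full expansion: 4 signed words from ab - ba (2^2 = 4).
Only words starting with u1 matter:
  from u1u2u3, sign +1: term +[[u1, u2], u3]

[[u1, u2], u3]


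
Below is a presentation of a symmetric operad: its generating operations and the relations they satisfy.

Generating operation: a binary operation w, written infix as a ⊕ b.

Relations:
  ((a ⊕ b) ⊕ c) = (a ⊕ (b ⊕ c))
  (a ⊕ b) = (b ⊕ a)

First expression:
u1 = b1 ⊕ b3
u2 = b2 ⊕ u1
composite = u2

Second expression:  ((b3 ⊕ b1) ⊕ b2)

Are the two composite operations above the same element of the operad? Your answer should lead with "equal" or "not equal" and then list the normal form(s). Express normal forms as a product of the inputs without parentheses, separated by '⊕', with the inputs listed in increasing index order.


The first composite normalizes to b1 ⊕ b2 ⊕ b3
The second composite normalizes to b1 ⊕ b2 ⊕ b3
Both agree, so they are equal.

equal — both sides give b1 ⊕ b2 ⊕ b3


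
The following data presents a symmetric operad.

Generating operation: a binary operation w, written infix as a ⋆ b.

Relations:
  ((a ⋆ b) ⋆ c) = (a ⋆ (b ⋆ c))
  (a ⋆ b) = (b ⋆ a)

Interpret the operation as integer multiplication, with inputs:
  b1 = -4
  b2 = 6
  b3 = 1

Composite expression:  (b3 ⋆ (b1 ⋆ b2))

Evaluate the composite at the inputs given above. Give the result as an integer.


-24

(b1 ⋆ b2) = -24
(b3 ⋆ (b1 ⋆ b2)) = -24


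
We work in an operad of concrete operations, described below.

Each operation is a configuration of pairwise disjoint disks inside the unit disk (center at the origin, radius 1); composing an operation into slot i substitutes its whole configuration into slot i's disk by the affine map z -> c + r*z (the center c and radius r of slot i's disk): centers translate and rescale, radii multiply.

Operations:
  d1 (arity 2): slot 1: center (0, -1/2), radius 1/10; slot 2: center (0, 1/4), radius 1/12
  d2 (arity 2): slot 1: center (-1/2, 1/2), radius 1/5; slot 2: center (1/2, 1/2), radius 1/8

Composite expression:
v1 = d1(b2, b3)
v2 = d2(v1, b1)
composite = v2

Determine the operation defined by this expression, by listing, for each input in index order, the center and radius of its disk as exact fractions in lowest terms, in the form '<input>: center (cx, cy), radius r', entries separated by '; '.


Follow each b-input down from d2: c' goes to c + r*c', radius to r*r'.
input b2: applying the 2 nested substitutions gives center (-1/2, 2/5), radius 1/50
input b3: applying the 2 nested substitutions gives center (-1/2, 11/20), radius 1/60
input b1: applying the 1 nested substitution gives center (1/2, 1/2), radius 1/8

b1: center (1/2, 1/2), radius 1/8; b2: center (-1/2, 2/5), radius 1/50; b3: center (-1/2, 11/20), radius 1/60


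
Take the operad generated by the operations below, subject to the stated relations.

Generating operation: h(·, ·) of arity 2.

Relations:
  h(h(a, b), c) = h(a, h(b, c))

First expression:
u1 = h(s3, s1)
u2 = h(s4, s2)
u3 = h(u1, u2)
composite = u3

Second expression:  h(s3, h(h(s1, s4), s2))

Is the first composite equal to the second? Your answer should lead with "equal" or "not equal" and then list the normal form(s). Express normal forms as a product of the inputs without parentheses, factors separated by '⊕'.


equal; both compose to s3 ⊕ s1 ⊕ s4 ⊕ s2

The first expression, normalized: s3 ⊕ s1 ⊕ s4 ⊕ s2
The second expression, normalized: s3 ⊕ s1 ⊕ s4 ⊕ s2
Same normal form: equal.


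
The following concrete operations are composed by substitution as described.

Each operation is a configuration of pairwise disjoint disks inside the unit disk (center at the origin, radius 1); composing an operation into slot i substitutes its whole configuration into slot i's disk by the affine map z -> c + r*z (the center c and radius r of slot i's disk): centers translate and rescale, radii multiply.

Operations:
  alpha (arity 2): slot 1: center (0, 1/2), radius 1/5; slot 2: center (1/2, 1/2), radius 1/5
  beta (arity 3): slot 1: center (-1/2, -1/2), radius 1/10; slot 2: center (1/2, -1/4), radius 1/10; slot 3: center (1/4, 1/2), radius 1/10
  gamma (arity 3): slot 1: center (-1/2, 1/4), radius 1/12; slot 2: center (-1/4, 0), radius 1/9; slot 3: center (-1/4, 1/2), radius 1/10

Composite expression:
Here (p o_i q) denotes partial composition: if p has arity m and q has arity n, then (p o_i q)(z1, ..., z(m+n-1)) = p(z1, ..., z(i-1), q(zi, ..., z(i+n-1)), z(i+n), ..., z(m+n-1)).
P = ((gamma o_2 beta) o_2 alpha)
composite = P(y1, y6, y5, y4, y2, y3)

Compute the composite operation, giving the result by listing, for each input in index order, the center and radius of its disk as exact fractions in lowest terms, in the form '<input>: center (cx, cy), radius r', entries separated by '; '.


Below gamma, radii multiply path by path; the y-disk centers shift.
y1 passes through 1 substitution, ending at center (-1/2, 1/4), radius 1/12
y6 passes through 3 substitutions, ending at center (-11/36, -1/20), radius 1/450
y5 passes through 3 substitutions, ending at center (-3/10, -1/20), radius 1/450
y4 passes through 2 substitutions, ending at center (-7/36, -1/36), radius 1/90
y2 passes through 2 substitutions, ending at center (-2/9, 1/18), radius 1/90
y3 passes through 1 substitution, ending at center (-1/4, 1/2), radius 1/10

y1: center (-1/2, 1/4), radius 1/12; y2: center (-2/9, 1/18), radius 1/90; y3: center (-1/4, 1/2), radius 1/10; y4: center (-7/36, -1/36), radius 1/90; y5: center (-3/10, -1/20), radius 1/450; y6: center (-11/36, -1/20), radius 1/450


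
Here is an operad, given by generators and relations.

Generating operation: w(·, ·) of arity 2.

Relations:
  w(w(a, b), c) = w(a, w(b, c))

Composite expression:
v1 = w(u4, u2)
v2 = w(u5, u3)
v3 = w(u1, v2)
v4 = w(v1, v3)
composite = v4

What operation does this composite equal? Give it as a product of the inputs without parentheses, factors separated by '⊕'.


All parenthesizations of w agree; list the u-inputs left to right.
w(u4, u2) unparenthesizes to u4 ⊕ u2
w(u5, u3) unparenthesizes to u5 ⊕ u3
w(u1, w(u5, u3)) unparenthesizes to u1 ⊕ u5 ⊕ u3
w(w(u4, u2), w(u1, w(u5, u3))) unparenthesizes to u4 ⊕ u2 ⊕ u1 ⊕ u5 ⊕ u3

u4 ⊕ u2 ⊕ u1 ⊕ u5 ⊕ u3


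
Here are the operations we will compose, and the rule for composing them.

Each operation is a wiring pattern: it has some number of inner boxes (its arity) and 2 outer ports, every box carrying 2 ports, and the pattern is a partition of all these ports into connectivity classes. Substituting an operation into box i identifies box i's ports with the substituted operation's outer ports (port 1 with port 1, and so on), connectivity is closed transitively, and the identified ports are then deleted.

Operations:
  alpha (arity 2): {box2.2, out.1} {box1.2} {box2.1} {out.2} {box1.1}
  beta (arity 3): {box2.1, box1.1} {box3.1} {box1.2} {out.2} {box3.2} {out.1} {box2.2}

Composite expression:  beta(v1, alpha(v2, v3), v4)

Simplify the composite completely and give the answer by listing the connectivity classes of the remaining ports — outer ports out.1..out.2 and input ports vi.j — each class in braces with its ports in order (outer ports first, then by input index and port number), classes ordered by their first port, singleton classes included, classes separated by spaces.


{out.1} {out.2} {v1.1, v3.2} {v1.2} {v2.1} {v2.2} {v3.1} {v4.1} {v4.2}

Reachability decides: close wires over beta-identified ports.
alpha over (v2, v3) gives {out.1, v3.2} {out.2} {v2.1} {v2.2} {v3.1}, out.j being that stage's outer ports
beta over (v1, v2, v3, v4) gives {out.1} {out.2} {v1.1, v3.2} {v1.2} {v2.1} {v2.2} {v3.1} {v4.1} {v4.2}, out.j being that stage's outer ports


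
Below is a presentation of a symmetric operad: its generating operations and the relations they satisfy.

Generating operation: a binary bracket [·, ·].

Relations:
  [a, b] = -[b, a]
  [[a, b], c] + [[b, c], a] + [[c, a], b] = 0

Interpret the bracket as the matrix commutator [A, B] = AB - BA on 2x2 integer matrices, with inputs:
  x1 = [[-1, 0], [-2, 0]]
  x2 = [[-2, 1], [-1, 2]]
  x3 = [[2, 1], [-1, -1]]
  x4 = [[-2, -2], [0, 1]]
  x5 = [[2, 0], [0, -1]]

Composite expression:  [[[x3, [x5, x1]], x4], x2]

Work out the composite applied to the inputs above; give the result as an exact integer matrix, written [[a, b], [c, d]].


[[-30, -168], [-288, 30]]

[x5, x1] = [[0, 0], [6, 0]]
[x3, [x5, x1]] = [[6, 0], [-18, -6]]
[[x3, [x5, x1]], x4] = [[-36, -24], [54, 36]]
[[[x3, [x5, x1]], x4], x2] = [[-30, -168], [-288, 30]]


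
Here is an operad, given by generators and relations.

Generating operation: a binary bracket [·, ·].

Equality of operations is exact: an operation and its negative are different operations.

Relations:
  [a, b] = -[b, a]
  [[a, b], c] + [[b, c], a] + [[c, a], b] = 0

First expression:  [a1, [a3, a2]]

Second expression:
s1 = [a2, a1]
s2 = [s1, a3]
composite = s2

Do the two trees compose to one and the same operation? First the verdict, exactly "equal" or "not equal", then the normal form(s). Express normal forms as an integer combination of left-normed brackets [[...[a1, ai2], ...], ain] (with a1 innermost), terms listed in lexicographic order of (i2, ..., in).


not equal; the first gives -[[a1, a2], a3] + [[a1, a3], a2] and the second -[[a1, a2], a3]

The first expression, normalized: -[[a1, a2], a3] + [[a1, a3], a2]
The second expression, normalized: -[[a1, a2], a3]
The forms do not match — not equal.


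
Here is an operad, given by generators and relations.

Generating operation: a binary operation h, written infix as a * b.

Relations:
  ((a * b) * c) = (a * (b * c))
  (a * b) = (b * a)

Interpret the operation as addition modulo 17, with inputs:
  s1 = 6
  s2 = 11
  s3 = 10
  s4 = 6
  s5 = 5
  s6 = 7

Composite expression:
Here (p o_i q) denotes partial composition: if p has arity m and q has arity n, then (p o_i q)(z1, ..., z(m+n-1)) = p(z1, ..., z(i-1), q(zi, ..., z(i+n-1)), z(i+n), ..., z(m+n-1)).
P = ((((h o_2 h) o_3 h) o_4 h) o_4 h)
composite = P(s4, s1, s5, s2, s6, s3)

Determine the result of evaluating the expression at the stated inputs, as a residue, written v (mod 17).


11 (mod 17)

(s2 * s6) = 1
((s2 * s6) * s3) = 11
(s5 * ((s2 * s6) * s3)) = 16
(s1 * (s5 * ((s2 * s6) * s3))) = 5
(s4 * (s1 * (s5 * ((s2 * s6) * s3)))) = 11


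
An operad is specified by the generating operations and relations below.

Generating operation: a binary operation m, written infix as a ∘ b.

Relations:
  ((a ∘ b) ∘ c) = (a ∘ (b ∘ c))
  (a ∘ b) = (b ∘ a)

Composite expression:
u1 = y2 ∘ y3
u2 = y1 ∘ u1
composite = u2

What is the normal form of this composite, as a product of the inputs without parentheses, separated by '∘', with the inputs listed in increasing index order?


y1 ∘ y2 ∘ y3

With m associative and commutative, the y-input set is all that matters.
(y2 ∘ y3) linearizes to y2 ∘ y3
(y1 ∘ (y2 ∘ y3)) linearizes to y1 ∘ y2 ∘ y3
rearranged into index order: y1 ∘ y2 ∘ y3


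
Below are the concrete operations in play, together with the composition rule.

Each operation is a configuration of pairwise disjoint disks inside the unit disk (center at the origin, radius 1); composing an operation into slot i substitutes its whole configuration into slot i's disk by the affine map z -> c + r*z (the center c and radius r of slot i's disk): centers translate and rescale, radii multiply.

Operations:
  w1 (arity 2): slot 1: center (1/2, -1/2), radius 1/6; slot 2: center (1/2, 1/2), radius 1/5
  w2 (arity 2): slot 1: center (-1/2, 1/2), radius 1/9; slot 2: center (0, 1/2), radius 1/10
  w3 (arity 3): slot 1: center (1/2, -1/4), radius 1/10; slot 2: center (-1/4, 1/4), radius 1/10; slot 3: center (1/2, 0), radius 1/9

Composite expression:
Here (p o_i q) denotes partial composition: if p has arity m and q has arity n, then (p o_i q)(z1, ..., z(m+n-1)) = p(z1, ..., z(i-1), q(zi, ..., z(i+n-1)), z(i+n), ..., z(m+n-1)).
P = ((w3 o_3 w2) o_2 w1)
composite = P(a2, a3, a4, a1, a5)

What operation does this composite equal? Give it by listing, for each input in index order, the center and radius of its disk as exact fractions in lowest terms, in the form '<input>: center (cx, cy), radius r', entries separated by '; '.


Below w3, radii multiply path by path; the a-disk centers shift.
a2: after 1 affine step, its disk has center (1/2, -1/4), radius 1/10
a3: after 2 affine steps, its disk has center (-1/5, 1/5), radius 1/60
a4: after 2 affine steps, its disk has center (-1/5, 3/10), radius 1/50
a1: after 2 affine steps, its disk has center (4/9, 1/18), radius 1/81
a5: after 2 affine steps, its disk has center (1/2, 1/18), radius 1/90

a1: center (4/9, 1/18), radius 1/81; a2: center (1/2, -1/4), radius 1/10; a3: center (-1/5, 1/5), radius 1/60; a4: center (-1/5, 3/10), radius 1/50; a5: center (1/2, 1/18), radius 1/90


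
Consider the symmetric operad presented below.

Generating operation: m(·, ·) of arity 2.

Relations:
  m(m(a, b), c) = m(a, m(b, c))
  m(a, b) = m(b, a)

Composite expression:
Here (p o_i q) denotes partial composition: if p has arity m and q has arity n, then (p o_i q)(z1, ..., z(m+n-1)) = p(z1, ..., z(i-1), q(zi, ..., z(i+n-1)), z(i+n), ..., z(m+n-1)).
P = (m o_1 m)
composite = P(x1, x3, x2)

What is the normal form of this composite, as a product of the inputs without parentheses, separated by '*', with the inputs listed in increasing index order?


x1 * x2 * x3

Reordering under m is free, so list the x-inputs canonically.
m(x1, x3) flattens to x1 * x3
m(m(x1, x3), x2) flattens to x1 * x3 * x2
putting the inputs in ascending order: x1 * x2 * x3


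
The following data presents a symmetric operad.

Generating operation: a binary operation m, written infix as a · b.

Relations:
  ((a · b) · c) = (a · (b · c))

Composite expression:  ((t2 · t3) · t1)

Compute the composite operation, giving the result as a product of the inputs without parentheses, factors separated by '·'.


t2 · t3 · t1

Under associativity of m, the answer is the t's in reading order.
(t2 · t3) linearizes to t2 · t3
((t2 · t3) · t1) linearizes to t2 · t3 · t1


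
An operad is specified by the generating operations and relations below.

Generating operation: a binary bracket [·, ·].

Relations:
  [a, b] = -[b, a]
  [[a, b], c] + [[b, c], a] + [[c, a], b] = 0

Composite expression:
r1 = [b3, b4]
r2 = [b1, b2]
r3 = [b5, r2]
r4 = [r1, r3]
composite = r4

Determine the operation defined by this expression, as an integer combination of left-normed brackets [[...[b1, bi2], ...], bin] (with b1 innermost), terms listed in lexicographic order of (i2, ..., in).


[[[[b1, b2], b5], b3], b4] - [[[[b1, b2], b5], b4], b3]

Skip Jacobi rewriting: expand, keep b1-initial words, read off terms.
Composite bracket: [[b3, b4], [b5, [b1, b2]]]
Applying ab - ba throughout gives 16 signed words (2^4 = 16).
Collect the words opening with b1:
  word b1b2b5b3b4 has sign +1, contributing +[[[[b1, b2], b5], b3], b4]
  word b1b2b5b4b3 has sign -1, contributing -[[[[b1, b2], b5], b4], b3]


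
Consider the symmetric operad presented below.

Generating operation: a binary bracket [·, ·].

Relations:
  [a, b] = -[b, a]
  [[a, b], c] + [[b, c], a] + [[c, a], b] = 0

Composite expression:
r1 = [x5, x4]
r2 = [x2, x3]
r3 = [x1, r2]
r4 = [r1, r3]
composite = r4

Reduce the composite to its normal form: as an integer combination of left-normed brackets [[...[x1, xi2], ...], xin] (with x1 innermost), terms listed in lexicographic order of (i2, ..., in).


Left-normed coefficients sit on the x1-initial expansion words.
Composite bracket: [[x5, x4], [x1, [x2, x3]]]
Each bracket splits as ab - ba, giving 16 signed words (2^4 = 16).
Collect the words opening with x1:
  the word x1x2x3x4x5 carries sign +1 and contributes +[[[[x1, x2], x3], x4], x5]
  the word x1x2x3x5x4 carries sign -1 and contributes -[[[[x1, x2], x3], x5], x4]
  the word x1x3x2x4x5 carries sign -1 and contributes -[[[[x1, x3], x2], x4], x5]
  the word x1x3x2x5x4 carries sign +1 and contributes +[[[[x1, x3], x2], x5], x4]

[[[[x1, x2], x3], x4], x5] - [[[[x1, x2], x3], x5], x4] - [[[[x1, x3], x2], x4], x5] + [[[[x1, x3], x2], x5], x4]


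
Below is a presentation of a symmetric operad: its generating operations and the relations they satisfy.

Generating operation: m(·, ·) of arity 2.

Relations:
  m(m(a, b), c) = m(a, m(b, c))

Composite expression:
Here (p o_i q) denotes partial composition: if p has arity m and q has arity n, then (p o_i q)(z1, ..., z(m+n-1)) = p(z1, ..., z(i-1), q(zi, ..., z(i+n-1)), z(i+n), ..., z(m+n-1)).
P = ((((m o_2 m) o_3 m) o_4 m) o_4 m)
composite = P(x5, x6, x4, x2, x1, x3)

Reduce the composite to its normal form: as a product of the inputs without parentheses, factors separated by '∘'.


x5 ∘ x6 ∘ x4 ∘ x2 ∘ x1 ∘ x3

The m-tree's shape is irrelevant; the x-reading-order decides.
m(x2, x1) linearizes to x2 ∘ x1
m(m(x2, x1), x3) linearizes to x2 ∘ x1 ∘ x3
m(x4, m(m(x2, x1), x3)) linearizes to x4 ∘ x2 ∘ x1 ∘ x3
m(x6, m(x4, m(m(x2, x1), x3))) linearizes to x6 ∘ x4 ∘ x2 ∘ x1 ∘ x3
m(x5, m(x6, m(x4, m(m(x2, x1), x3)))) linearizes to x5 ∘ x6 ∘ x4 ∘ x2 ∘ x1 ∘ x3


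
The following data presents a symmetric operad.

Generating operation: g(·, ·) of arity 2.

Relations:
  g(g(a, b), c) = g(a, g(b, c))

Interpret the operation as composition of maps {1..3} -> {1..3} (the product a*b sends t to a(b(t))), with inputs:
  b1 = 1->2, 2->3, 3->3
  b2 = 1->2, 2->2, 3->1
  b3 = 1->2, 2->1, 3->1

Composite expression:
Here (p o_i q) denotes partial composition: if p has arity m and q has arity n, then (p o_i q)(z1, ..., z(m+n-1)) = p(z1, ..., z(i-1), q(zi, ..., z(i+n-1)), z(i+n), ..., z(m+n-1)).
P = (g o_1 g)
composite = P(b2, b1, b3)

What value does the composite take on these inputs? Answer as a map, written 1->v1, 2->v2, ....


1->1, 2->2, 3->2

g(b2, b1) = 1->2, 2->1, 3->1
g(g(b2, b1), b3) = 1->1, 2->2, 3->2


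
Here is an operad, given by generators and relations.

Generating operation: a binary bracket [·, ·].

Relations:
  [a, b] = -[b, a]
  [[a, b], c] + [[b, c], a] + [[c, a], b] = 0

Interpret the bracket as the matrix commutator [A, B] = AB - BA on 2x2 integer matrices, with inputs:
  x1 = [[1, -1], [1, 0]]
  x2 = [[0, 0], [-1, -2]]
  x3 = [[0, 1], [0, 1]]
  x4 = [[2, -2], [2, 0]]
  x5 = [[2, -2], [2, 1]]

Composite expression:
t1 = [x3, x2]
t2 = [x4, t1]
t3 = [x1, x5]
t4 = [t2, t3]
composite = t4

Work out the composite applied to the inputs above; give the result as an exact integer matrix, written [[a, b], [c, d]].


[x3, x2] = [[-1, -2], [-1, 1]]
[x4, [x3, x2]] = [[6, -8], [-2, -6]]
[x1, x5] = [[0, -1], [-1, 0]]
[[x4, [x3, x2]], [x1, x5]] = [[6, -12], [12, -6]]

[[6, -12], [12, -6]]


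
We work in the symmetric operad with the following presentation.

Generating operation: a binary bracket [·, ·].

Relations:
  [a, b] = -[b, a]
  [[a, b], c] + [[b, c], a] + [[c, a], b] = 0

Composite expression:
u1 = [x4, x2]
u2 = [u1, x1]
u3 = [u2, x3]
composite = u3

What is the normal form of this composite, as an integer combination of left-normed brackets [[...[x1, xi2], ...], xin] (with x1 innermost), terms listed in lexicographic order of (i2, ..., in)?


Antisymmetry and Jacobi reduce to x1-anchored left-normed brackets.
Composite bracket: [[[x4, x2], x1], x3]
Applying ab - ba throughout gives 8 signed words (2^3 = 8).
Only words starting with x1 matter:
  the word x1x2x4x3 carries sign +1 and contributes +[[[x1, x2], x4], x3]
  the word x1x4x2x3 carries sign -1 and contributes -[[[x1, x4], x2], x3]

[[[x1, x2], x4], x3] - [[[x1, x4], x2], x3]


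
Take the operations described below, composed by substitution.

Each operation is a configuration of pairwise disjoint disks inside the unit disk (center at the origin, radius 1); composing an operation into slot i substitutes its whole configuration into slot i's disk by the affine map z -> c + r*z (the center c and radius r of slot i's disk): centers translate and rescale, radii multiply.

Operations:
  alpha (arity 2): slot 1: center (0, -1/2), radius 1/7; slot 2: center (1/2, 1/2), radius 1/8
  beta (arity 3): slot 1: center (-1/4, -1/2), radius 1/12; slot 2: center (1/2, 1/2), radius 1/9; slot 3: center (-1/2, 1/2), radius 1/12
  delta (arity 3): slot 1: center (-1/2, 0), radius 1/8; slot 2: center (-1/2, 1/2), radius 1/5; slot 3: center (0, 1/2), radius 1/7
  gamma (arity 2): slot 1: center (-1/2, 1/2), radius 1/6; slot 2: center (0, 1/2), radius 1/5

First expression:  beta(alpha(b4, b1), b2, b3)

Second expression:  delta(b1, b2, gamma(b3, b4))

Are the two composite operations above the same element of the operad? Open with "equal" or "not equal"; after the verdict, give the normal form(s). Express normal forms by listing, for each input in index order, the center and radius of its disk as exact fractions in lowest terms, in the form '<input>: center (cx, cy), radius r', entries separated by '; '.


not equal; first: b1: center (-5/24, -11/24), radius 1/96; b2: center (1/2, 1/2), radius 1/9; b3: center (-1/2, 1/2), radius 1/12; b4: center (-1/4, -13/24), radius 1/84; second: b1: center (-1/2, 0), radius 1/8; b2: center (-1/2, 1/2), radius 1/5; b3: center (-1/14, 4/7), radius 1/42; b4: center (0, 4/7), radius 1/35


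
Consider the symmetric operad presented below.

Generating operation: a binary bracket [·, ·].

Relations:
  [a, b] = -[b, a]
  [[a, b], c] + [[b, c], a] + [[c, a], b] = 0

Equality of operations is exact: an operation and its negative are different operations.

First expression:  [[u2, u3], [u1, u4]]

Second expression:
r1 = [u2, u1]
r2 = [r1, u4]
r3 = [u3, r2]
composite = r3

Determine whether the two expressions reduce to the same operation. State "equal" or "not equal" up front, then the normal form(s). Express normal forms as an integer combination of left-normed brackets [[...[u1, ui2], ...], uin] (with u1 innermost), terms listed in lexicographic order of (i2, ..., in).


not equal; first: -[[[u1, u4], u2], u3] + [[[u1, u4], u3], u2]; second: [[[u1, u2], u4], u3]

The first expression reduces to -[[[u1, u4], u2], u3] + [[[u1, u4], u3], u2]
The second expression reduces to [[[u1, u2], u4], u3]
The forms do not match — not equal.


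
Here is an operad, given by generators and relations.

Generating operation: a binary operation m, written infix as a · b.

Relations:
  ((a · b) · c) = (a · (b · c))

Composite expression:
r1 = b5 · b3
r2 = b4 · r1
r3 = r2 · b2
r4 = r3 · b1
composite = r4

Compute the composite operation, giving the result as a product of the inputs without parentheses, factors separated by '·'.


b4 · b5 · b3 · b2 · b1

Key point: m is associative — brackets drop, the b-order remains.
(b5 · b3) unparenthesizes to b5 · b3
(b4 · (b5 · b3)) unparenthesizes to b4 · b5 · b3
((b4 · (b5 · b3)) · b2) unparenthesizes to b4 · b5 · b3 · b2
(((b4 · (b5 · b3)) · b2) · b1) unparenthesizes to b4 · b5 · b3 · b2 · b1


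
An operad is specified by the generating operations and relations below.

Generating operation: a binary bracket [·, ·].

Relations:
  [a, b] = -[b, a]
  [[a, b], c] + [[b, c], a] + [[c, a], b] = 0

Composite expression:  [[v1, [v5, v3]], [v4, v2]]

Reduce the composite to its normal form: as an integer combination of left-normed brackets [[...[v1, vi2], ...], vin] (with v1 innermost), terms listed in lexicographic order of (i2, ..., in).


[[[[v1, v3], v5], v2], v4] - [[[[v1, v3], v5], v4], v2] - [[[[v1, v5], v3], v2], v4] + [[[[v1, v5], v3], v4], v2]

A multilinear Lie element is pinned by v1-initial words (v1 innermost).
Composite bracket: [[v1, [v5, v3]], [v4, v2]]
Expanding via [a, b] = ab - ba: 16 signed words (2^4 = 16).
Keep just the words that open with v1:
  word v1v3v5v2v4 has sign +1, contributing +[[[[v1, v3], v5], v2], v4]
  word v1v3v5v4v2 has sign -1, contributing -[[[[v1, v3], v5], v4], v2]
  word v1v5v3v2v4 has sign -1, contributing -[[[[v1, v5], v3], v2], v4]
  word v1v5v3v4v2 has sign +1, contributing +[[[[v1, v5], v3], v4], v2]


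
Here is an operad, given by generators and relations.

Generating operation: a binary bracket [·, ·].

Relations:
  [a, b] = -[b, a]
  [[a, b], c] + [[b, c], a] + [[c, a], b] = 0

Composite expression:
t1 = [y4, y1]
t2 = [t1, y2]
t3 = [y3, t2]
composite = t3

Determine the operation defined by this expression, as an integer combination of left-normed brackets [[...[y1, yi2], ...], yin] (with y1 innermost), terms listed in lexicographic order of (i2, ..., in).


Antisymmetry and Jacobi reduce to y1-anchored left-normed brackets.
Composite bracket: [y3, [[y4, y1], y2]]
Under [a, b] = ab - ba we get 8 signed associative words (2^3 = 8).
Words beginning with y1 determine it all:
  word y1y4y2y3 has sign +1, contributing +[[[y1, y4], y2], y3]

[[[y1, y4], y2], y3]


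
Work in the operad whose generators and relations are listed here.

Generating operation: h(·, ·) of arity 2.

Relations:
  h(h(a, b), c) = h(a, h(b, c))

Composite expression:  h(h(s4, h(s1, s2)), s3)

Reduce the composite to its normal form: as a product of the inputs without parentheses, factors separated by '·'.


s4 · s1 · s2 · s3

Every regrouping of h is equal, so read the s-inputs in written order.
h(s1, s2) collapses to s1 · s2
h(s4, h(s1, s2)) collapses to s4 · s1 · s2
h(h(s4, h(s1, s2)), s3) collapses to s4 · s1 · s2 · s3


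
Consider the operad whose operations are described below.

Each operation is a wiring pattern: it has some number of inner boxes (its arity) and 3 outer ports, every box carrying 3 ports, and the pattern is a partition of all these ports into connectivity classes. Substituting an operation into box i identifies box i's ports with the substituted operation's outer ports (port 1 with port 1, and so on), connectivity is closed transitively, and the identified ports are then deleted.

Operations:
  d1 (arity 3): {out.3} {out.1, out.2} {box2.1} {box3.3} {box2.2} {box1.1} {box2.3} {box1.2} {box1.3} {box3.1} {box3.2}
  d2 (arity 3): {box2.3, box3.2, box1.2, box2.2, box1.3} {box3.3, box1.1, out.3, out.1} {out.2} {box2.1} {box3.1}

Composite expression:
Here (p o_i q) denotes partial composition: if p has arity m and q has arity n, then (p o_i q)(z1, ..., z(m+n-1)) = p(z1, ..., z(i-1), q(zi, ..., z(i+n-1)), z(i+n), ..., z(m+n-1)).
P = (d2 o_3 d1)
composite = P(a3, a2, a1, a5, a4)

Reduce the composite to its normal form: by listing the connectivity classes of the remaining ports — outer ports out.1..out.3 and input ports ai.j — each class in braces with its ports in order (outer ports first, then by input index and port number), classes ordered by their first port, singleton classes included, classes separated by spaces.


{out.1, out.3, a3.1} {out.2} {a1.1} {a1.2} {a1.3} {a2.1} {a2.2, a2.3, a3.2, a3.3} {a4.1} {a4.2} {a4.3} {a5.1} {a5.2} {a5.3}


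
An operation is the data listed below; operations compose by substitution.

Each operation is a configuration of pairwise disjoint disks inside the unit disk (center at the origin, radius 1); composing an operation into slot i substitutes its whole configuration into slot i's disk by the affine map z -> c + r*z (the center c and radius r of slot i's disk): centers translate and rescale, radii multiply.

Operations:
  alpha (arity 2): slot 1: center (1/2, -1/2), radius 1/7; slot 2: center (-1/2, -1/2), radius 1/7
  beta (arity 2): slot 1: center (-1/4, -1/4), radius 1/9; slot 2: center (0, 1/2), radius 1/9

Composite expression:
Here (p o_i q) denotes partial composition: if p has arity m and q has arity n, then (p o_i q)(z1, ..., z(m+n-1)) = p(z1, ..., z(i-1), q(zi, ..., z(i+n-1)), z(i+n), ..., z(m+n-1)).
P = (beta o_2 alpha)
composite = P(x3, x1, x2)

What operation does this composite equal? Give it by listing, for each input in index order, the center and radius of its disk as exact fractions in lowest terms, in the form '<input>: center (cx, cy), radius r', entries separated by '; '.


x1: center (1/18, 4/9), radius 1/63; x2: center (-1/18, 4/9), radius 1/63; x3: center (-1/4, -1/4), radius 1/9

Follow each x-input down from beta: c' goes to c + r*c', radius to r*r'.
x3: after 1 affine step, its disk has center (-1/4, -1/4), radius 1/9
x1: after 2 affine steps, its disk has center (1/18, 4/9), radius 1/63
x2: after 2 affine steps, its disk has center (-1/18, 4/9), radius 1/63
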